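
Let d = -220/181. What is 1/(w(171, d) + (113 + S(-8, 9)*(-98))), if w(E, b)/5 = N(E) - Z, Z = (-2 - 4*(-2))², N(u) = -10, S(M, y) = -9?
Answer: 1/765 ≈ 0.0013072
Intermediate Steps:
d = -220/181 (d = -220*1/181 = -220/181 ≈ -1.2155)
Z = 36 (Z = (-2 + 8)² = 6² = 36)
w(E, b) = -230 (w(E, b) = 5*(-10 - 1*36) = 5*(-10 - 36) = 5*(-46) = -230)
1/(w(171, d) + (113 + S(-8, 9)*(-98))) = 1/(-230 + (113 - 9*(-98))) = 1/(-230 + (113 + 882)) = 1/(-230 + 995) = 1/765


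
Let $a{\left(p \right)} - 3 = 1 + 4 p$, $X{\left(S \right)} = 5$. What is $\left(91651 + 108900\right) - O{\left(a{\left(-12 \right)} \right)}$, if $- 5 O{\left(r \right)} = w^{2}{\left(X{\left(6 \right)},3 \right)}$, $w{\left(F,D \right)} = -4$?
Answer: $\frac{1002771}{5} \approx 2.0055 \cdot 10^{5}$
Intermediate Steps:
$a{\left(p \right)} = 4 + 4 p$ ($a{\left(p \right)} = 3 + \left(1 + 4 p\right) = 4 + 4 p$)
$O{\left(r \right)} = - \frac{16}{5}$ ($O{\left(r \right)} = - \frac{\left(-4\right)^{2}}{5} = \left(- \frac{1}{5}\right) 16 = - \frac{16}{5}$)
$\left(91651 + 108900\right) - O{\left(a{\left(-12 \right)} \right)} = \left(91651 + 108900\right) - - \frac{16}{5} = 200551 + \frac{16}{5} = \frac{1002771}{5}$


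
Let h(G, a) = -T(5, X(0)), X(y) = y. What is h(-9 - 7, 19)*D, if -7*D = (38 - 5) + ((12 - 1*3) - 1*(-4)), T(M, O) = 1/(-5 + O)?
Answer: -46/35 ≈ -1.3143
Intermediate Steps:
h(G, a) = ⅕ (h(G, a) = -1/(-5 + 0) = -1/(-5) = -1*(-⅕) = ⅕)
D = -46/7 (D = -((38 - 5) + ((12 - 1*3) - 1*(-4)))/7 = -(33 + ((12 - 3) + 4))/7 = -(33 + (9 + 4))/7 = -(33 + 13)/7 = -⅐*46 = -46/7 ≈ -6.5714)
h(-9 - 7, 19)*D = (⅕)*(-46/7) = -46/35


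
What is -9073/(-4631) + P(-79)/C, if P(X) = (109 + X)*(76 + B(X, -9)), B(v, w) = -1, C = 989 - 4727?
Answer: 3915854/2885113 ≈ 1.3573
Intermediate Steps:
C = -3738
P(X) = 8175 + 75*X (P(X) = (109 + X)*(76 - 1) = (109 + X)*75 = 8175 + 75*X)
-9073/(-4631) + P(-79)/C = -9073/(-4631) + (8175 + 75*(-79))/(-3738) = -9073*(-1/4631) + (8175 - 5925)*(-1/3738) = 9073/4631 + 2250*(-1/3738) = 9073/4631 - 375/623 = 3915854/2885113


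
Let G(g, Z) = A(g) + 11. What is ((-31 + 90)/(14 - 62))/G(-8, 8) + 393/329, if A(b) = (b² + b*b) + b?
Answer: 2451773/2068752 ≈ 1.1851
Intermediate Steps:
A(b) = b + 2*b² (A(b) = (b² + b²) + b = 2*b² + b = b + 2*b²)
G(g, Z) = 11 + g*(1 + 2*g) (G(g, Z) = g*(1 + 2*g) + 11 = 11 + g*(1 + 2*g))
((-31 + 90)/(14 - 62))/G(-8, 8) + 393/329 = ((-31 + 90)/(14 - 62))/(11 - 8*(1 + 2*(-8))) + 393/329 = (59/(-48))/(11 - 8*(1 - 16)) + 393*(1/329) = (59*(-1/48))/(11 - 8*(-15)) + 393/329 = -59/(48*(11 + 120)) + 393/329 = -59/48/131 + 393/329 = -59/48*1/131 + 393/329 = -59/6288 + 393/329 = 2451773/2068752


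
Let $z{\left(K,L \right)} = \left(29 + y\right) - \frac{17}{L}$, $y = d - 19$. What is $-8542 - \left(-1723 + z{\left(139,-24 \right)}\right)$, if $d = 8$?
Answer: $- \frac{164105}{24} \approx -6837.7$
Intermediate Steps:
$y = -11$ ($y = 8 - 19 = -11$)
$z{\left(K,L \right)} = 18 - \frac{17}{L}$ ($z{\left(K,L \right)} = \left(29 - 11\right) - \frac{17}{L} = 18 - \frac{17}{L}$)
$-8542 - \left(-1723 + z{\left(139,-24 \right)}\right) = -8542 + \left(\left(51 + 76 \cdot 22\right) - \left(18 - \frac{17}{-24}\right)\right) = -8542 + \left(\left(51 + 1672\right) - \left(18 - - \frac{17}{24}\right)\right) = -8542 + \left(1723 - \left(18 + \frac{17}{24}\right)\right) = -8542 + \left(1723 - \frac{449}{24}\right) = -8542 + \frac{40903}{24} = - \frac{164105}{24}$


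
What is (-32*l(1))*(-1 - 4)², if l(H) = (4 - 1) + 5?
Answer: -6400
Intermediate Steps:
l(H) = 8 (l(H) = 3 + 5 = 8)
(-32*l(1))*(-1 - 4)² = (-32*8)*(-1 - 4)² = -256*(-5)² = -256*25 = -6400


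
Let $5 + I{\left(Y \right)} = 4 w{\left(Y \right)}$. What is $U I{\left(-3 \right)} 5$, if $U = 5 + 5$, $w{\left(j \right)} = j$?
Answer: $-850$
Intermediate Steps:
$U = 10$
$I{\left(Y \right)} = -5 + 4 Y$
$U I{\left(-3 \right)} 5 = 10 \left(-5 + 4 \left(-3\right)\right) 5 = 10 \left(-5 - 12\right) 5 = 10 \left(-17\right) 5 = \left(-170\right) 5 = -850$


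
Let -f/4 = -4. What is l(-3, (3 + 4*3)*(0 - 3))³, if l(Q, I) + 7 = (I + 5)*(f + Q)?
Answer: -146363183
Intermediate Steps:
f = 16 (f = -4*(-4) = 16)
l(Q, I) = -7 + (5 + I)*(16 + Q) (l(Q, I) = -7 + (I + 5)*(16 + Q) = -7 + (5 + I)*(16 + Q))
l(-3, (3 + 4*3)*(0 - 3))³ = (73 + 5*(-3) + 16*((3 + 4*3)*(0 - 3)) + ((3 + 4*3)*(0 - 3))*(-3))³ = (73 - 15 + 16*((3 + 12)*(-3)) + ((3 + 12)*(-3))*(-3))³ = (73 - 15 + 16*(15*(-3)) + (15*(-3))*(-3))³ = (73 - 15 + 16*(-45) - 45*(-3))³ = (73 - 15 - 720 + 135)³ = (-527)³ = -146363183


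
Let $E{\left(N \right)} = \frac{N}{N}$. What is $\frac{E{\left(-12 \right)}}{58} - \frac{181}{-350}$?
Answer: $\frac{2712}{5075} \approx 0.53438$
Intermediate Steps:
$E{\left(N \right)} = 1$
$\frac{E{\left(-12 \right)}}{58} - \frac{181}{-350} = 1 \cdot \frac{1}{58} - \frac{181}{-350} = 1 \cdot \frac{1}{58} - - \frac{181}{350} = \frac{1}{58} + \frac{181}{350} = \frac{2712}{5075}$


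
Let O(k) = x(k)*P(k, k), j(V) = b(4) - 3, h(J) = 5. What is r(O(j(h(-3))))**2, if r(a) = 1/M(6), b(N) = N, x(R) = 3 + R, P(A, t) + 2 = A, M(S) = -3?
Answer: 1/9 ≈ 0.11111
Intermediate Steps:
P(A, t) = -2 + A
j(V) = 1 (j(V) = 4 - 3 = 1)
O(k) = (-2 + k)*(3 + k) (O(k) = (3 + k)*(-2 + k) = (-2 + k)*(3 + k))
r(a) = -1/3 (r(a) = 1/(-3) = -1/3)
r(O(j(h(-3))))**2 = (-1/3)**2 = 1/9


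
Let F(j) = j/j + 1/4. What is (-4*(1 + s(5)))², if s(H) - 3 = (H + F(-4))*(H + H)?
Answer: 70756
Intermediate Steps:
F(j) = 5/4 (F(j) = 1 + 1*(¼) = 1 + ¼ = 5/4)
s(H) = 3 + 2*H*(5/4 + H) (s(H) = 3 + (H + 5/4)*(H + H) = 3 + (5/4 + H)*(2*H) = 3 + 2*H*(5/4 + H))
(-4*(1 + s(5)))² = (-4*(1 + (3 + 2*5² + (5/2)*5)))² = (-4*(1 + (3 + 2*25 + 25/2)))² = (-4*(1 + (3 + 50 + 25/2)))² = (-4*(1 + 131/2))² = (-4*133/2)² = (-266)² = 70756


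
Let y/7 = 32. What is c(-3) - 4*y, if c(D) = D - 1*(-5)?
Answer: -894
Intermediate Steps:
y = 224 (y = 7*32 = 224)
c(D) = 5 + D (c(D) = D + 5 = 5 + D)
c(-3) - 4*y = (5 - 3) - 4*224 = 2 - 896 = -894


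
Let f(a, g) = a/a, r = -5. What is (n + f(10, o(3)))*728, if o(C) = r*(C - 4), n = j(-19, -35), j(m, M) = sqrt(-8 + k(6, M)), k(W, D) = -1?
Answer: 728 + 2184*I ≈ 728.0 + 2184.0*I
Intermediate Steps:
j(m, M) = 3*I (j(m, M) = sqrt(-8 - 1) = sqrt(-9) = 3*I)
n = 3*I ≈ 3.0*I
o(C) = 20 - 5*C (o(C) = -5*(C - 4) = -5*(-4 + C) = 20 - 5*C)
f(a, g) = 1
(n + f(10, o(3)))*728 = (3*I + 1)*728 = (1 + 3*I)*728 = 728 + 2184*I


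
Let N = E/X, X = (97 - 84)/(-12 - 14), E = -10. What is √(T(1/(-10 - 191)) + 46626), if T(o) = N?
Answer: √46646 ≈ 215.98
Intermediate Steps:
X = -½ (X = 13/(-26) = 13*(-1/26) = -½ ≈ -0.50000)
N = 20 (N = -10/(-½) = -10*(-2) = 20)
T(o) = 20
√(T(1/(-10 - 191)) + 46626) = √(20 + 46626) = √46646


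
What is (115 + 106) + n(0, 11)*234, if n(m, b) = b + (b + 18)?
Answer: 9581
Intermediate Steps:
n(m, b) = 18 + 2*b (n(m, b) = b + (18 + b) = 18 + 2*b)
(115 + 106) + n(0, 11)*234 = (115 + 106) + (18 + 2*11)*234 = 221 + (18 + 22)*234 = 221 + 40*234 = 221 + 9360 = 9581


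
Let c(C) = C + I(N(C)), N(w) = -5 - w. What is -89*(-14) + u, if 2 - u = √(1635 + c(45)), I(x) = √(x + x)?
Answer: 1248 - √(1680 + 10*I) ≈ 1207.0 - 0.12199*I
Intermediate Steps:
I(x) = √2*√x (I(x) = √(2*x) = √2*√x)
c(C) = C + √2*√(-5 - C)
u = 2 - √(1680 + 10*I) (u = 2 - √(1635 + (45 + √(-10 - 2*45))) = 2 - √(1635 + (45 + √(-10 - 90))) = 2 - √(1635 + (45 + √(-100))) = 2 - √(1635 + (45 + 10*I)) = 2 - √(1680 + 10*I) ≈ -38.988 - 0.12199*I)
-89*(-14) + u = -89*(-14) + (2 - √(1680 + 10*I)) = 1246 + (2 - √(1680 + 10*I)) = 1248 - √(1680 + 10*I)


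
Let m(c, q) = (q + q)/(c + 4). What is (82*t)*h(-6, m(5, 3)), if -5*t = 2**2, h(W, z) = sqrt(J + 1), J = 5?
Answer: -328*sqrt(6)/5 ≈ -160.69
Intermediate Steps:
m(c, q) = 2*q/(4 + c) (m(c, q) = (2*q)/(4 + c) = 2*q/(4 + c))
h(W, z) = sqrt(6) (h(W, z) = sqrt(5 + 1) = sqrt(6))
t = -4/5 (t = -1/5*2**2 = -1/5*4 = -4/5 ≈ -0.80000)
(82*t)*h(-6, m(5, 3)) = (82*(-4/5))*sqrt(6) = -328*sqrt(6)/5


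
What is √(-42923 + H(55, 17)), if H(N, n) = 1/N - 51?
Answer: I*√129996295/55 ≈ 207.3*I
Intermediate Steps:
H(N, n) = -51 + 1/N
√(-42923 + H(55, 17)) = √(-42923 + (-51 + 1/55)) = √(-42923 - 2804/55) = √(-2363569/55) = I*√129996295/55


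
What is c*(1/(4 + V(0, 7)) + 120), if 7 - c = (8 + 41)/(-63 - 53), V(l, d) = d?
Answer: 1137381/1276 ≈ 891.36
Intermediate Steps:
c = 861/116 (c = 7 - (8 + 41)/(-63 - 53) = 7 - 49/(-116) = 7 - 49*(-1)/116 = 7 - 1*(-49/116) = 7 + 49/116 = 861/116 ≈ 7.4224)
c*(1/(4 + V(0, 7)) + 120) = 861*(1/(4 + 7) + 120)/116 = 861*(1/11 + 120)/116 = (861/116)*(1321/11) = 1137381/1276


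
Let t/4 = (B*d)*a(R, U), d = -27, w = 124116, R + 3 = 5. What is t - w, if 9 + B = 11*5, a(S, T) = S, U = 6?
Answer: -134052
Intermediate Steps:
R = 2 (R = -3 + 5 = 2)
B = 46 (B = -9 + 11*5 = -9 + 55 = 46)
t = -9936 (t = 4*((46*(-27))*2) = 4*(-1242*2) = 4*(-2484) = -9936)
t - w = -9936 - 1*124116 = -9936 - 124116 = -134052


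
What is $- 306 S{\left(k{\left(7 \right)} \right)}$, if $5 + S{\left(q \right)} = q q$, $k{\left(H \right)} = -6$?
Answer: $-9486$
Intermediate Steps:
$S{\left(q \right)} = -5 + q^{2}$ ($S{\left(q \right)} = -5 + q q = -5 + q^{2}$)
$- 306 S{\left(k{\left(7 \right)} \right)} = - 306 \left(-5 + \left(-6\right)^{2}\right) = - 306 \left(-5 + 36\right) = \left(-306\right) 31 = -9486$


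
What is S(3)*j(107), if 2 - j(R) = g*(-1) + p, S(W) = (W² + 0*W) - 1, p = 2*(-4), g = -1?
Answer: 72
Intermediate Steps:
p = -8
S(W) = -1 + W² (S(W) = (W² + 0) - 1 = W² - 1 = -1 + W²)
j(R) = 9 (j(R) = 2 - (-1*(-1) - 8) = 2 - (1 - 8) = 2 - 1*(-7) = 2 + 7 = 9)
S(3)*j(107) = (-1 + 3²)*9 = (-1 + 9)*9 = 8*9 = 72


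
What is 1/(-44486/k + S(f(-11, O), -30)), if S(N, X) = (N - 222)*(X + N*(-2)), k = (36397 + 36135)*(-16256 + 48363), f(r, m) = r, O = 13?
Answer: 1164392462/2170427526925 ≈ 0.00053648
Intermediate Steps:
k = 2328784924 (k = 72532*32107 = 2328784924)
S(N, X) = (-222 + N)*(X - 2*N)
1/(-44486/k + S(f(-11, O), -30)) = 1/(-44486/2328784924 + (-222*(-30) - 2*(-11)**2 + 444*(-11) - 11*(-30))) = 1/(-44486*1/2328784924 + (6660 - 2*121 - 4884 + 330)) = 1/(-22243/1164392462 + (6660 - 242 - 4884 + 330)) = 1/(-22243/1164392462 + 1864) = 1/(2170427526925/1164392462) = 1164392462/2170427526925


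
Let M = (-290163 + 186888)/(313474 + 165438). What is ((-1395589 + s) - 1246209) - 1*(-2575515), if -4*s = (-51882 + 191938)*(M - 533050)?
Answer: 638463378923511/34208 ≈ 1.8664e+10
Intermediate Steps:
M = -103275/478912 ≈ -0.21565
s = 638465646332375/34208 (s = -(-51882 + 191938)*(-103275/478912 - 533050)/4 = -35014*(-255284144875)/478912 = -1/4*(-638465646332375/8552) = 638465646332375/34208 ≈ 1.8664e+10)
((-1395589 + s) - 1246209) - 1*(-2575515) = ((-1395589 + 638465646332375/34208) - 1246209) - 1*(-2575515) = (638417906023863/34208 - 1246209) + 2575515 = 638375275706391/34208 + 2575515 = 638463378923511/34208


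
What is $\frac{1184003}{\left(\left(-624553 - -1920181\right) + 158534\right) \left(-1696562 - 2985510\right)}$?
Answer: $- \frac{1184003}{6808491183664} \approx -1.739 \cdot 10^{-7}$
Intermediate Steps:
$\frac{1184003}{\left(\left(-624553 - -1920181\right) + 158534\right) \left(-1696562 - 2985510\right)} = \frac{1184003}{\left(\left(-624553 + 1920181\right) + 158534\right) \left(-4682072\right)} = \frac{1184003}{\left(1295628 + 158534\right) \left(-4682072\right)} = \frac{1184003}{1454162 \left(-4682072\right)} = \frac{1184003}{-6808491183664} = 1184003 \left(- \frac{1}{6808491183664}\right) = - \frac{1184003}{6808491183664}$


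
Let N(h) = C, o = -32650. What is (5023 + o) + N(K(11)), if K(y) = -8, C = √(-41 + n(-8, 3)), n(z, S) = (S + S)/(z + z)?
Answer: -27627 + I*√662/4 ≈ -27627.0 + 6.4323*I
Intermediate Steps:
n(z, S) = S/z (n(z, S) = (2*S)/((2*z)) = (2*S)*(1/(2*z)) = S/z)
C = I*√662/4 (C = √(-41 + 3/(-8)) = √(-41 + 3*(-⅛)) = √(-41 - 3/8) = √(-331/8) = I*√662/4 ≈ 6.4323*I)
N(h) = I*√662/4
(5023 + o) + N(K(11)) = (5023 - 32650) + I*√662/4 = -27627 + I*√662/4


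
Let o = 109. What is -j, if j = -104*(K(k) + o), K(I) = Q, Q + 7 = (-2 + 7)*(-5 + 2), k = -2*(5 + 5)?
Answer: 9048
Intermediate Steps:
k = -20 (k = -2*10 = -20)
Q = -22 (Q = -7 + (-2 + 7)*(-5 + 2) = -7 + 5*(-3) = -7 - 15 = -22)
K(I) = -22
j = -9048 (j = -104*(-22 + 109) = -104*87 = -9048)
-j = -1*(-9048) = 9048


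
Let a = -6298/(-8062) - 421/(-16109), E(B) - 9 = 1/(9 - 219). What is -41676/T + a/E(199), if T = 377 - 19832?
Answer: 1775427458553652/795469107087535 ≈ 2.2319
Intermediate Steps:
E(B) = 1889/210 (E(B) = 9 + 1/(9 - 219) = 9 + 1/(-210) = 9 - 1/210 = 1889/210)
a = 52424292/64935379 (a = -6298*(-1/8062) - 421*(-1/16109) = 3149/4031 + 421/16109 = 52424292/64935379 ≈ 0.80733)
T = -19455
-41676/T + a/E(199) = -41676/(-19455) + 52424292/(64935379*(1889/210)) = -41676*(-1/19455) + (52424292/64935379)*(210/1889) = 13892/6485 + 11009101320/122662930931 = 1775427458553652/795469107087535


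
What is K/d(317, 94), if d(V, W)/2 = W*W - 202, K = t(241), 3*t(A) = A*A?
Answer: 58081/51804 ≈ 1.1212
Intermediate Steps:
t(A) = A**2/3 (t(A) = (A*A)/3 = A**2/3)
K = 58081/3 (K = (1/3)*241**2 = (1/3)*58081 = 58081/3 ≈ 19360.)
d(V, W) = -404 + 2*W**2 (d(V, W) = 2*(W*W - 202) = 2*(W**2 - 202) = 2*(-202 + W**2) = -404 + 2*W**2)
K/d(317, 94) = 58081/(3*(-404 + 2*94**2)) = 58081/(3*(-404 + 2*8836)) = 58081/(3*(-404 + 17672)) = (58081/3)/17268 = (58081/3)*(1/17268) = 58081/51804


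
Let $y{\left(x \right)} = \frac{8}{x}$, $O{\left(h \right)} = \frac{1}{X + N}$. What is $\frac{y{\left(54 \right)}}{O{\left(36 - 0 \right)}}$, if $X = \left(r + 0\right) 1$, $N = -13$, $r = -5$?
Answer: $- \frac{8}{3} \approx -2.6667$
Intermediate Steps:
$X = -5$ ($X = \left(-5 + 0\right) 1 = \left(-5\right) 1 = -5$)
$O{\left(h \right)} = - \frac{1}{18}$ ($O{\left(h \right)} = \frac{1}{-5 - 13} = \frac{1}{-18} = - \frac{1}{18}$)
$\frac{y{\left(54 \right)}}{O{\left(36 - 0 \right)}} = \frac{8 \cdot \frac{1}{54}}{- \frac{1}{18}} = 8 \cdot \frac{1}{54} \left(-18\right) = \frac{4}{27} \left(-18\right) = - \frac{8}{3}$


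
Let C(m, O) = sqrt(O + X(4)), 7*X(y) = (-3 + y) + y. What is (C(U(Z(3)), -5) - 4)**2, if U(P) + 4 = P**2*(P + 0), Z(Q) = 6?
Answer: (28 - I*sqrt(210))**2/49 ≈ 11.714 - 16.562*I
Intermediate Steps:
U(P) = -4 + P**3 (U(P) = -4 + P**2*(P + 0) = -4 + P**2*P = -4 + P**3)
X(y) = -3/7 + 2*y/7 (X(y) = ((-3 + y) + y)/7 = (-3 + 2*y)/7 = -3/7 + 2*y/7)
C(m, O) = sqrt(5/7 + O) (C(m, O) = sqrt(O + (-3/7 + (2/7)*4)) = sqrt(O + (-3/7 + 8/7)) = sqrt(O + 5/7) = sqrt(5/7 + O))
(C(U(Z(3)), -5) - 4)**2 = (sqrt(35 + 49*(-5))/7 - 4)**2 = (sqrt(35 - 245)/7 - 4)**2 = (sqrt(-210)/7 - 4)**2 = ((I*sqrt(210))/7 - 4)**2 = (I*sqrt(210)/7 - 4)**2 = (-4 + I*sqrt(210)/7)**2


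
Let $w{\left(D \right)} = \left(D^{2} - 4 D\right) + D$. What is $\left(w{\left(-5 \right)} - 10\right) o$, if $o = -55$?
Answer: $-1650$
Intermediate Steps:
$w{\left(D \right)} = D^{2} - 3 D$
$\left(w{\left(-5 \right)} - 10\right) o = \left(- 5 \left(-3 - 5\right) - 10\right) \left(-55\right) = \left(\left(-5\right) \left(-8\right) - 10\right) \left(-55\right) = \left(40 - 10\right) \left(-55\right) = 30 \left(-55\right) = -1650$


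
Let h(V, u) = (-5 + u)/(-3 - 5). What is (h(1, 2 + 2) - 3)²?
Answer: 529/64 ≈ 8.2656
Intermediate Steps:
h(V, u) = 5/8 - u/8 (h(V, u) = (-5 + u)/(-8) = (-5 + u)*(-⅛) = 5/8 - u/8)
(h(1, 2 + 2) - 3)² = ((5/8 - (2 + 2)/8) - 3)² = ((5/8 - ⅛*4) - 3)² = ((5/8 - ½) - 3)² = (⅛ - 3)² = (-23/8)² = 529/64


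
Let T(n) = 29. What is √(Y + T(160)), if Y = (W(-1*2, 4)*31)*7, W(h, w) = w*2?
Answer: √1765 ≈ 42.012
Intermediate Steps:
W(h, w) = 2*w
Y = 1736 (Y = ((2*4)*31)*7 = (8*31)*7 = 248*7 = 1736)
√(Y + T(160)) = √(1736 + 29) = √1765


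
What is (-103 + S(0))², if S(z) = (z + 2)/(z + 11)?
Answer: 1279161/121 ≈ 10572.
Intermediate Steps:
S(z) = (2 + z)/(11 + z)
(-103 + S(0))² = (-103 + (2 + 0)/(11 + 0))² = (-103 + 2/11)² = (-1131/11)² = 1279161/121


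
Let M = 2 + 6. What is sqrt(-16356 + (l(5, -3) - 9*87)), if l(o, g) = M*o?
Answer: I*sqrt(17099) ≈ 130.76*I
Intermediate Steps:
M = 8
l(o, g) = 8*o
sqrt(-16356 + (l(5, -3) - 9*87)) = sqrt(-16356 + (8*5 - 9*87)) = sqrt(-16356 + (40 - 783)) = sqrt(-16356 - 743) = sqrt(-17099) = I*sqrt(17099)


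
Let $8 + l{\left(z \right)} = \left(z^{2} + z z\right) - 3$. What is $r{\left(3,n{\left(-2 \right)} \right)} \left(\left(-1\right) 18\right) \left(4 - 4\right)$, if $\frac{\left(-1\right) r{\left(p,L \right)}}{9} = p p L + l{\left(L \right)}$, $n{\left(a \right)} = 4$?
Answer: $0$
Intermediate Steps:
$l{\left(z \right)} = -11 + 2 z^{2}$ ($l{\left(z \right)} = -8 - \left(3 - z^{2} - z z\right) = -8 + \left(\left(z^{2} + z^{2}\right) - 3\right) = -8 + \left(2 z^{2} - 3\right) = -8 + \left(-3 + 2 z^{2}\right) = -11 + 2 z^{2}$)
$r{\left(p,L \right)} = 99 - 18 L^{2} - 9 L p^{2}$ ($r{\left(p,L \right)} = - 9 \left(p p L + \left(-11 + 2 L^{2}\right)\right) = - 9 \left(p^{2} L + \left(-11 + 2 L^{2}\right)\right) = - 9 \left(L p^{2} + \left(-11 + 2 L^{2}\right)\right) = - 9 \left(-11 + 2 L^{2} + L p^{2}\right) = 99 - 18 L^{2} - 9 L p^{2}$)
$r{\left(3,n{\left(-2 \right)} \right)} \left(\left(-1\right) 18\right) \left(4 - 4\right) = \left(99 - 18 \cdot 4^{2} - 36 \cdot 3^{2}\right) \left(\left(-1\right) 18\right) \left(4 - 4\right) = \left(99 - 288 - 36 \cdot 9\right) \left(-18\right) \left(4 - 4\right) = \left(99 - 288 - 324\right) \left(-18\right) 0 = \left(-513\right) \left(-18\right) 0 = 9234 \cdot 0 = 0$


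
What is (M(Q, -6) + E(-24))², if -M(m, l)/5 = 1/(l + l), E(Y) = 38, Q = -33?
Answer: 212521/144 ≈ 1475.8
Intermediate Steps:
M(m, l) = -5/(2*l) (M(m, l) = -5/(l + l) = -5*1/(2*l) = -5/(2*l))
(M(Q, -6) + E(-24))² = (-5/2/(-6) + 38)² = (-5/2*(-⅙) + 38)² = (5/12 + 38)² = (461/12)² = 212521/144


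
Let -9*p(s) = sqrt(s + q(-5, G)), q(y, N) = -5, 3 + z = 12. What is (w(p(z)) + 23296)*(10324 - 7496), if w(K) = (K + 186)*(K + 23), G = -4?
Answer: 6305693408/81 ≈ 7.7848e+7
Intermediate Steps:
z = 9 (z = -3 + 12 = 9)
p(s) = -sqrt(-5 + s)/9 (p(s) = -sqrt(s - 5)/9 = -sqrt(-5 + s)/9)
w(K) = (23 + K)*(186 + K) (w(K) = (186 + K)*(23 + K) = (23 + K)*(186 + K))
(w(p(z)) + 23296)*(10324 - 7496) = ((4278 + (-sqrt(-5 + 9)/9)**2 + 209*(-sqrt(-5 + 9)/9)) + 23296)*(10324 - 7496) = ((4278 + (-sqrt(4)/9)**2 + 209*(-sqrt(4)/9)) + 23296)*2828 = ((4278 + (-1/9*2)**2 + 209*(-1/9*2)) + 23296)*2828 = ((4278 + (-2/9)**2 + 209*(-2/9)) + 23296)*2828 = ((4278 + 4/81 - 418/9) + 23296)*2828 = (342760/81 + 23296)*2828 = (2229736/81)*2828 = 6305693408/81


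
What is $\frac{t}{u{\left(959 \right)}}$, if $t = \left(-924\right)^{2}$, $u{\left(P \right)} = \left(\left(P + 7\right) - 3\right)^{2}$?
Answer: $\frac{94864}{103041} \approx 0.92064$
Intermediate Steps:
$u{\left(P \right)} = \left(4 + P\right)^{2}$ ($u{\left(P \right)} = \left(\left(7 + P\right) - 3\right)^{2} = \left(4 + P\right)^{2}$)
$t = 853776$
$\frac{t}{u{\left(959 \right)}} = \frac{853776}{\left(4 + 959\right)^{2}} = \frac{853776}{963^{2}} = \frac{853776}{927369} = 853776 \cdot \frac{1}{927369} = \frac{94864}{103041}$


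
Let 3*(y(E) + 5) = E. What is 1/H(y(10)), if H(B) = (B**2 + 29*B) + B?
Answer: -9/425 ≈ -0.021176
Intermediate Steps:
y(E) = -5 + E/3
H(B) = B**2 + 30*B
1/H(y(10)) = 1/((-5 + (1/3)*10)*(30 + (-5 + (1/3)*10))) = 1/((-5 + 10/3)*(30 + (-5 + 10/3))) = 1/(-5*(30 - 5/3)/3) = 1/(-5/3*85/3) = 1/(-425/9) = -9/425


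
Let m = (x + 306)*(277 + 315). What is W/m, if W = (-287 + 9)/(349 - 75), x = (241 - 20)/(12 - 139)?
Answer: -17653/3133939664 ≈ -5.6328e-6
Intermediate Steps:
x = -221/127 (x = 221/(-127) = 221*(-1/127) = -221/127 ≈ -1.7402)
W = -139/137 (W = -278/274 = -278*1/274 = -139/137 ≈ -1.0146)
m = 22875472/127 (m = (-221/127 + 306)*(277 + 315) = (38641/127)*592 = 22875472/127 ≈ 1.8012e+5)
W/m = -139/(137*22875472/127) = -139/137*127/22875472 = -17653/3133939664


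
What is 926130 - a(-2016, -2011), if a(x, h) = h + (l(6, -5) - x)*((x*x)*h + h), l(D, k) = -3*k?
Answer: 16599812427778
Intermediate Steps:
a(x, h) = h + (15 - x)*(h + h*x**2) (a(x, h) = h + (-3*(-5) - x)*((x*x)*h + h) = h + (15 - x)*(x**2*h + h) = h + (15 - x)*(h*x**2 + h) = h + (15 - x)*(h + h*x**2))
926130 - a(-2016, -2011) = 926130 - (-2011)*(16 - 1*(-2016) - 1*(-2016)**3 + 15*(-2016)**2) = 926130 - (-2011)*(16 + 2016 - 1*(-8193540096) + 15*4064256) = 926130 - (-2011)*(16 + 2016 + 8193540096 + 60963840) = 926130 - (-2011)*8254505968 = 926130 - 1*(-16599811501648) = 926130 + 16599811501648 = 16599812427778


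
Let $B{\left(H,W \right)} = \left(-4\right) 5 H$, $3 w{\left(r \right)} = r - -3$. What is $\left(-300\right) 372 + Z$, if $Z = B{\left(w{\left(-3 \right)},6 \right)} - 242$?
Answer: $-111842$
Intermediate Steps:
$w{\left(r \right)} = 1 + \frac{r}{3}$ ($w{\left(r \right)} = \frac{r - -3}{3} = \frac{r + 3}{3} = \frac{3 + r}{3} = 1 + \frac{r}{3}$)
$B{\left(H,W \right)} = - 20 H$
$Z = -242$ ($Z = - 20 \left(1 + \frac{1}{3} \left(-3\right)\right) - 242 = - 20 \left(1 - 1\right) - 242 = \left(-20\right) 0 - 242 = 0 - 242 = -242$)
$\left(-300\right) 372 + Z = \left(-300\right) 372 - 242 = -111600 - 242 = -111842$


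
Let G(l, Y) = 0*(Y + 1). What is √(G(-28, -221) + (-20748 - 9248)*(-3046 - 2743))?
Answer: 2*√43411711 ≈ 13178.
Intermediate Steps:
G(l, Y) = 0 (G(l, Y) = 0*(1 + Y) = 0)
√(G(-28, -221) + (-20748 - 9248)*(-3046 - 2743)) = √(0 + (-20748 - 9248)*(-3046 - 2743)) = √(0 - 29996*(-5789)) = √(0 + 173646844) = √173646844 = 2*√43411711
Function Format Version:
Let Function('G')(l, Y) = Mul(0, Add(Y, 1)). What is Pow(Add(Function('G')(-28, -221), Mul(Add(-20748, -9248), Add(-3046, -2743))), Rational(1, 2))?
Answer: Mul(2, Pow(43411711, Rational(1, 2))) ≈ 13178.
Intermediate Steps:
Function('G')(l, Y) = 0 (Function('G')(l, Y) = Mul(0, Add(1, Y)) = 0)
Pow(Add(Function('G')(-28, -221), Mul(Add(-20748, -9248), Add(-3046, -2743))), Rational(1, 2)) = Pow(Add(0, Mul(Add(-20748, -9248), Add(-3046, -2743))), Rational(1, 2)) = Pow(Add(0, Mul(-29996, -5789)), Rational(1, 2)) = Pow(Add(0, 173646844), Rational(1, 2)) = Pow(173646844, Rational(1, 2)) = Mul(2, Pow(43411711, Rational(1, 2)))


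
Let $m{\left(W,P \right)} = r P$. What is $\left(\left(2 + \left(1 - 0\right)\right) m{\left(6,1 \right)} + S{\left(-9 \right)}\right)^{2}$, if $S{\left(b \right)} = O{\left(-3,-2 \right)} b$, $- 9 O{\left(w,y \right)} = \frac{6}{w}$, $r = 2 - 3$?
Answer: $25$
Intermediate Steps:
$r = -1$ ($r = 2 - 3 = -1$)
$m{\left(W,P \right)} = - P$
$O{\left(w,y \right)} = - \frac{2}{3 w}$ ($O{\left(w,y \right)} = - \frac{6 \frac{1}{w}}{9} = - \frac{2}{3 w}$)
$S{\left(b \right)} = \frac{2 b}{9}$ ($S{\left(b \right)} = - \frac{2}{3 \left(-3\right)} b = \left(- \frac{2}{3}\right) \left(- \frac{1}{3}\right) b = \frac{2 b}{9}$)
$\left(\left(2 + \left(1 - 0\right)\right) m{\left(6,1 \right)} + S{\left(-9 \right)}\right)^{2} = \left(\left(2 + \left(1 - 0\right)\right) \left(\left(-1\right) 1\right) + \frac{2}{9} \left(-9\right)\right)^{2} = \left(\left(2 + \left(1 + 0\right)\right) \left(-1\right) - 2\right)^{2} = \left(\left(2 + 1\right) \left(-1\right) - 2\right)^{2} = \left(3 \left(-1\right) - 2\right)^{2} = \left(-3 - 2\right)^{2} = \left(-5\right)^{2} = 25$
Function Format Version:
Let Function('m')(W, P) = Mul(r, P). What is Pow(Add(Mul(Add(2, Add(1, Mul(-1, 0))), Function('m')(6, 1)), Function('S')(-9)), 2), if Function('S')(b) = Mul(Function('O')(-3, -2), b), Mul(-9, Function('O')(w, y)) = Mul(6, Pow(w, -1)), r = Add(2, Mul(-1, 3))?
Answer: 25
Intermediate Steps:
r = -1 (r = Add(2, -3) = -1)
Function('m')(W, P) = Mul(-1, P)
Function('O')(w, y) = Mul(Rational(-2, 3), Pow(w, -1)) (Function('O')(w, y) = Mul(Rational(-1, 9), Mul(6, Pow(w, -1))) = Mul(Rational(-2, 3), Pow(w, -1)))
Function('S')(b) = Mul(Rational(2, 9), b) (Function('S')(b) = Mul(Mul(Rational(-2, 3), Pow(-3, -1)), b) = Mul(Mul(Rational(-2, 3), Rational(-1, 3)), b) = Mul(Rational(2, 9), b))
Pow(Add(Mul(Add(2, Add(1, Mul(-1, 0))), Function('m')(6, 1)), Function('S')(-9)), 2) = Pow(Add(Mul(Add(2, Add(1, Mul(-1, 0))), Mul(-1, 1)), Mul(Rational(2, 9), -9)), 2) = Pow(Add(Mul(Add(2, Add(1, 0)), -1), -2), 2) = Pow(Add(Mul(Add(2, 1), -1), -2), 2) = Pow(Add(Mul(3, -1), -2), 2) = Pow(Add(-3, -2), 2) = Pow(-5, 2) = 25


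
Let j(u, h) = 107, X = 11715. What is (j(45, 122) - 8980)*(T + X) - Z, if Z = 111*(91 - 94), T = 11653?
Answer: -207343931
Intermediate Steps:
Z = -333 (Z = 111*(-3) = -333)
(j(45, 122) - 8980)*(T + X) - Z = (107 - 8980)*(11653 + 11715) - 1*(-333) = -8873*23368 + 333 = -207344264 + 333 = -207343931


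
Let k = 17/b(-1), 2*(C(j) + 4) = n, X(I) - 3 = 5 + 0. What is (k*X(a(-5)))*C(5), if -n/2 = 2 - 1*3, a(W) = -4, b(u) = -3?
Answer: 136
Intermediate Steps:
X(I) = 8 (X(I) = 3 + (5 + 0) = 3 + 5 = 8)
n = 2 (n = -2*(2 - 1*3) = -2*(2 - 3) = -2*(-1) = 2)
C(j) = -3 (C(j) = -4 + (½)*2 = -4 + 1 = -3)
k = -17/3 (k = 17/(-3) = 17*(-⅓) = -17/3 ≈ -5.6667)
(k*X(a(-5)))*C(5) = -17/3*8*(-3) = -136/3*(-3) = 136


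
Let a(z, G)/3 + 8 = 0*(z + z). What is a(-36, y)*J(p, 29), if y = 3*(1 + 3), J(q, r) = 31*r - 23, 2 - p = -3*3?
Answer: -21024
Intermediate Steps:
p = 11 (p = 2 - (-3)*3 = 2 - 1*(-9) = 2 + 9 = 11)
J(q, r) = -23 + 31*r
y = 12 (y = 3*4 = 12)
a(z, G) = -24 (a(z, G) = -24 + 3*(0*(z + z)) = -24 + 3*(0*(2*z)) = -24 + 3*0 = -24 + 0 = -24)
a(-36, y)*J(p, 29) = -24*(-23 + 31*29) = -24*(-23 + 899) = -24*876 = -21024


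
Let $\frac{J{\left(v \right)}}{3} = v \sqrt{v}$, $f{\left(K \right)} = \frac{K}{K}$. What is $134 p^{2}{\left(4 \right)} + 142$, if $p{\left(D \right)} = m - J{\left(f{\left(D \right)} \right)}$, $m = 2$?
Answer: $276$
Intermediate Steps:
$f{\left(K \right)} = 1$
$J{\left(v \right)} = 3 v^{\frac{3}{2}}$ ($J{\left(v \right)} = 3 v \sqrt{v} = 3 v^{\frac{3}{2}}$)
$p{\left(D \right)} = -1$ ($p{\left(D \right)} = 2 - 3 \cdot 1^{\frac{3}{2}} = 2 - 3 \cdot 1 = 2 - 3 = -1$)
$134 p^{2}{\left(4 \right)} + 142 = 134 \left(-1\right)^{2} + 142 = 134 \cdot 1 + 142 = 134 + 142 = 276$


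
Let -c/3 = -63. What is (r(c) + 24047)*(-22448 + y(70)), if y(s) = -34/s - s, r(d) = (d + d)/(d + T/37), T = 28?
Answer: -2715857619919/5015 ≈ -5.4155e+8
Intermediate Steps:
c = 189 (c = -3*(-63) = 189)
r(d) = 2*d/(28/37 + d) (r(d) = (d + d)/(d + 28/37) = (2*d)/(d + 28*(1/37)) = (2*d)/(d + 28/37) = (2*d)/(28/37 + d) = 2*d/(28/37 + d))
y(s) = -s - 34/s
(r(c) + 24047)*(-22448 + y(70)) = (74*189/(28 + 37*189) + 24047)*(-22448 + (-1*70 - 34/70)) = (74*189/(28 + 6993) + 24047)*(-22448 + (-70 - 34*1/70)) = (74*189/7021 + 24047)*(-22448 + (-70 - 17/35)) = (74*189*(1/7021) + 24047)*(-22448 - 2467/35) = (1998/1003 + 24047)*(-788147/35) = (24121139/1003)*(-788147/35) = -2715857619919/5015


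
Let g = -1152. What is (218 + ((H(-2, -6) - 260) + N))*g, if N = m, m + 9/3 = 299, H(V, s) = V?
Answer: -290304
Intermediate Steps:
m = 296 (m = -3 + 299 = 296)
N = 296
(218 + ((H(-2, -6) - 260) + N))*g = (218 + ((-2 - 260) + 296))*(-1152) = (218 + (-262 + 296))*(-1152) = (218 + 34)*(-1152) = 252*(-1152) = -290304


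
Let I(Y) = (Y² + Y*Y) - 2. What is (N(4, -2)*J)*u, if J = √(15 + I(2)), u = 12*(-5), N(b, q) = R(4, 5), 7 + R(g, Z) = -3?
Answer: 600*√21 ≈ 2749.5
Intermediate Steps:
R(g, Z) = -10 (R(g, Z) = -7 - 3 = -10)
I(Y) = -2 + 2*Y² (I(Y) = (Y² + Y²) - 2 = 2*Y² - 2 = -2 + 2*Y²)
N(b, q) = -10
u = -60
J = √21 (J = √(15 + (-2 + 2*2²)) = √(15 + (-2 + 2*4)) = √(15 + (-2 + 8)) = √(15 + 6) = √21 ≈ 4.5826)
(N(4, -2)*J)*u = -10*√21*(-60) = 600*√21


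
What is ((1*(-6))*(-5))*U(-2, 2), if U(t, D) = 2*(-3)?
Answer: -180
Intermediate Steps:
U(t, D) = -6
((1*(-6))*(-5))*U(-2, 2) = ((1*(-6))*(-5))*(-6) = -6*(-5)*(-6) = 30*(-6) = -180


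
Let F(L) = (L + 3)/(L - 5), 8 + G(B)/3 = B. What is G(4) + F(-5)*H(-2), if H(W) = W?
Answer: -62/5 ≈ -12.400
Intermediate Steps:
G(B) = -24 + 3*B
F(L) = (3 + L)/(-5 + L)
G(4) + F(-5)*H(-2) = (-24 + 3*4) + ((3 - 5)/(-5 - 5))*(-2) = (-24 + 12) + (-2/(-10))*(-2) = -12 - ⅒*(-2)*(-2) = -12 + (⅕)*(-2) = -12 - ⅖ = -62/5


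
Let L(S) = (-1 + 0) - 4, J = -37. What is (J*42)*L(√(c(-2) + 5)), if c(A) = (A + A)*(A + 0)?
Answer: 7770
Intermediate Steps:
c(A) = 2*A² (c(A) = (2*A)*A = 2*A²)
L(S) = -5 (L(S) = -1 - 4 = -5)
(J*42)*L(√(c(-2) + 5)) = -37*42*(-5) = -1554*(-5) = 7770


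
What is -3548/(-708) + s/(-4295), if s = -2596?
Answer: 4269157/760215 ≈ 5.6157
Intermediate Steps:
-3548/(-708) + s/(-4295) = -3548/(-708) - 2596/(-4295) = -3548*(-1/708) - 2596*(-1/4295) = 887/177 + 2596/4295 = 4269157/760215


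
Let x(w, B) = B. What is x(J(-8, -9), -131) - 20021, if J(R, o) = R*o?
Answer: -20152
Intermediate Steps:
x(J(-8, -9), -131) - 20021 = -131 - 20021 = -20152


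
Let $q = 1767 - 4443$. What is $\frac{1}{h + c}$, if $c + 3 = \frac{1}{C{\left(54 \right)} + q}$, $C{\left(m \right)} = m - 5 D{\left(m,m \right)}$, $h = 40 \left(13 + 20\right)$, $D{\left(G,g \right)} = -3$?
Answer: $\frac{2607}{3433418} \approx 0.0007593$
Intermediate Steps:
$h = 1320$ ($h = 40 \cdot 33 = 1320$)
$q = -2676$ ($q = 1767 - 4443 = -2676$)
$C{\left(m \right)} = 15 + m$ ($C{\left(m \right)} = m - -15 = m + 15 = 15 + m$)
$c = - \frac{7822}{2607}$ ($c = -3 + \frac{1}{\left(15 + 54\right) - 2676} = -3 + \frac{1}{69 - 2676} = -3 + \frac{1}{-2607} = -3 - \frac{1}{2607} = - \frac{7822}{2607} \approx -3.0004$)
$\frac{1}{h + c} = \frac{1}{1320 - \frac{7822}{2607}} = \frac{1}{\frac{3433418}{2607}} = \frac{2607}{3433418}$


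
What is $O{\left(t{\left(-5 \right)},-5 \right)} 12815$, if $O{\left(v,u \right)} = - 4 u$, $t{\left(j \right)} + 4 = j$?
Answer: $256300$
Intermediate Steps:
$t{\left(j \right)} = -4 + j$
$O{\left(t{\left(-5 \right)},-5 \right)} 12815 = \left(-4\right) \left(-5\right) 12815 = 20 \cdot 12815 = 256300$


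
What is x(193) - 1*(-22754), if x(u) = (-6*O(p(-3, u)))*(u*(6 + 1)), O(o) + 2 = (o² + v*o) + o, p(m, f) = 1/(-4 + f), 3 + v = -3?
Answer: 66645550/1701 ≈ 39180.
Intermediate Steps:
v = -6 (v = -3 - 3 = -6)
O(o) = -2 + o² - 5*o (O(o) = -2 + ((o² - 6*o) + o) = -2 + (o² - 5*o) = -2 + o² - 5*o)
x(u) = 7*u*(12 - 6/(-4 + u)² + 30/(-4 + u)) (x(u) = (-6*(-2 + (1/(-4 + u))² - 5/(-4 + u)))*(u*(6 + 1)) = (-6*(-2 + (-4 + u)⁻² - 5/(-4 + u)))*(u*7) = (12 - 6/(-4 + u)² + 30/(-4 + u))*(7*u) = 7*u*(12 - 6/(-4 + u)² + 30/(-4 + u)))
x(193) - 1*(-22754) = 42*193*(11 - 11*193 + 2*193²)/(16 + 193² - 8*193) - 1*(-22754) = 42*193*(11 - 2123 + 2*37249)/(16 + 37249 - 1544) + 22754 = 42*193*(11 - 2123 + 74498)/35721 + 22754 = 42*193*(1/35721)*72386 + 22754 = 27940996/1701 + 22754 = 66645550/1701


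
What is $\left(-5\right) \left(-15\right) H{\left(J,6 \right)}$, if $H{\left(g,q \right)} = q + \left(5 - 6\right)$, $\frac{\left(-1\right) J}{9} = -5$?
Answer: $375$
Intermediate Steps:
$J = 45$ ($J = \left(-9\right) \left(-5\right) = 45$)
$H{\left(g,q \right)} = -1 + q$ ($H{\left(g,q \right)} = q + \left(5 - 6\right) = q - 1 = -1 + q$)
$\left(-5\right) \left(-15\right) H{\left(J,6 \right)} = \left(-5\right) \left(-15\right) \left(-1 + 6\right) = 75 \cdot 5 = 375$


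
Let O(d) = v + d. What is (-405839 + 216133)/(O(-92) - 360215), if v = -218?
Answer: 17246/32775 ≈ 0.52619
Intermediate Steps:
O(d) = -218 + d
(-405839 + 216133)/(O(-92) - 360215) = (-405839 + 216133)/((-218 - 92) - 360215) = -189706/(-310 - 360215) = -189706/(-360525) = -189706*(-1/360525) = 17246/32775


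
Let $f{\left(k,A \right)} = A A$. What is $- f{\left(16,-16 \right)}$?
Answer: $-256$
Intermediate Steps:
$f{\left(k,A \right)} = A^{2}$
$- f{\left(16,-16 \right)} = - \left(-16\right)^{2} = \left(-1\right) 256 = -256$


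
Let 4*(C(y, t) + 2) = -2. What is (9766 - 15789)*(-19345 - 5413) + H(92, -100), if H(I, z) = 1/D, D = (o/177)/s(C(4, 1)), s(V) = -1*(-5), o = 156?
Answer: 7754106863/52 ≈ 1.4912e+8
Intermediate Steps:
C(y, t) = -5/2 (C(y, t) = -2 + (¼)*(-2) = -2 - ½ = -5/2)
s(V) = 5
D = 52/295 (D = (156/177)/5 = (156*(1/177))*(⅕) = (52/59)*(⅕) = 52/295 ≈ 0.17627)
H(I, z) = 295/52 (H(I, z) = 1/(52/295) = 295/52)
(9766 - 15789)*(-19345 - 5413) + H(92, -100) = (9766 - 15789)*(-19345 - 5413) + 295/52 = -6023*(-24758) + 295/52 = 149117434 + 295/52 = 7754106863/52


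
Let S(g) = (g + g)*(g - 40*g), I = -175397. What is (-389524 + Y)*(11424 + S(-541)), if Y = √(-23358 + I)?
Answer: 8888039437656 - 22817694*I*√198755 ≈ 8.888e+12 - 1.0173e+10*I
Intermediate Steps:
Y = I*√198755 (Y = √(-23358 - 175397) = √(-198755) = I*√198755 ≈ 445.82*I)
S(g) = -78*g² (S(g) = (2*g)*(-39*g) = -78*g²)
(-389524 + Y)*(11424 + S(-541)) = (-389524 + I*√198755)*(11424 - 78*(-541)²) = (-389524 + I*√198755)*(11424 - 78*292681) = (-389524 + I*√198755)*(11424 - 22829118) = (-389524 + I*√198755)*(-22817694) = 8888039437656 - 22817694*I*√198755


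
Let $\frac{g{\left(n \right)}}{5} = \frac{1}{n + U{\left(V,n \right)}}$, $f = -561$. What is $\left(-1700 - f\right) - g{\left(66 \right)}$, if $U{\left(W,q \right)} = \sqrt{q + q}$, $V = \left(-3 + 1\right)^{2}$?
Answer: $- \frac{72901}{64} + \frac{5 \sqrt{33}}{2112} \approx -1139.1$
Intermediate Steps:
$V = 4$ ($V = \left(-2\right)^{2} = 4$)
$U{\left(W,q \right)} = \sqrt{2} \sqrt{q}$ ($U{\left(W,q \right)} = \sqrt{2 q} = \sqrt{2} \sqrt{q}$)
$g{\left(n \right)} = \frac{5}{n + \sqrt{2} \sqrt{n}}$
$\left(-1700 - f\right) - g{\left(66 \right)} = \left(-1700 - -561\right) - \frac{5}{66 + \sqrt{2} \sqrt{66}} = \left(-1700 + 561\right) - \frac{5}{66 + 2 \sqrt{33}} = -1139 - \frac{5}{66 + 2 \sqrt{33}}$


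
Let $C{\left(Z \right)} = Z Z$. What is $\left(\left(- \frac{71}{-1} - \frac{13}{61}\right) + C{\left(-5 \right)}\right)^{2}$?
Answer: $\frac{34140649}{3721} \approx 9175.1$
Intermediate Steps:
$C{\left(Z \right)} = Z^{2}$
$\left(\left(- \frac{71}{-1} - \frac{13}{61}\right) + C{\left(-5 \right)}\right)^{2} = \left(\left(- \frac{71}{-1} - \frac{13}{61}\right) + \left(-5\right)^{2}\right)^{2} = \left(\left(\left(-71\right) \left(-1\right) - \frac{13}{61}\right) + 25\right)^{2} = \left(\left(71 - \frac{13}{61}\right) + 25\right)^{2} = \left(\frac{4318}{61} + 25\right)^{2} = \left(\frac{5843}{61}\right)^{2} = \frac{34140649}{3721}$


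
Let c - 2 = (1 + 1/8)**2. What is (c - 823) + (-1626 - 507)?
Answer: -188975/64 ≈ -2952.7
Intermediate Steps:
c = 209/64 (c = 2 + (1 + 1/8)**2 = 2 + (9/8)**2 = 2 + 81/64 = 209/64 ≈ 3.2656)
(c - 823) + (-1626 - 507) = (209/64 - 823) + (-1626 - 507) = -52463/64 - 2133 = -188975/64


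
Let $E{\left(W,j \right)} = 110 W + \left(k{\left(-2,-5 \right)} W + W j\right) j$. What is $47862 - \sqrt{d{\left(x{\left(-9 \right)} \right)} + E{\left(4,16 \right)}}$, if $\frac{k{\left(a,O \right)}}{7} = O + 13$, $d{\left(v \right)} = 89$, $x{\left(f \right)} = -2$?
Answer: $47862 - \sqrt{5137} \approx 47790.0$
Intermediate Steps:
$k{\left(a,O \right)} = 91 + 7 O$ ($k{\left(a,O \right)} = 7 \left(O + 13\right) = 7 \left(13 + O\right) = 91 + 7 O$)
$E{\left(W,j \right)} = 110 W + j \left(56 W + W j\right)$ ($E{\left(W,j \right)} = 110 W + \left(\left(91 + 7 \left(-5\right)\right) W + W j\right) j = 110 W + \left(\left(91 - 35\right) W + W j\right) j = 110 W + \left(56 W + W j\right) j = 110 W + j \left(56 W + W j\right)$)
$47862 - \sqrt{d{\left(x{\left(-9 \right)} \right)} + E{\left(4,16 \right)}} = 47862 - \sqrt{89 + 4 \left(110 + 16^{2} + 56 \cdot 16\right)} = 47862 - \sqrt{89 + 4 \left(110 + 256 + 896\right)} = 47862 - \sqrt{89 + 4 \cdot 1262} = 47862 - \sqrt{89 + 5048} = 47862 - \sqrt{5137}$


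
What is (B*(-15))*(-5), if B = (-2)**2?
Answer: 300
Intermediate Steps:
B = 4
(B*(-15))*(-5) = (4*(-15))*(-5) = -60*(-5) = 300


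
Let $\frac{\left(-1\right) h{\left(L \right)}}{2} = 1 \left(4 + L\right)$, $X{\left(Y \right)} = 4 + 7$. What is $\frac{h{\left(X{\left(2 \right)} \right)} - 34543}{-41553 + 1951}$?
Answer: $\frac{34573}{39602} \approx 0.87301$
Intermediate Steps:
$X{\left(Y \right)} = 11$
$h{\left(L \right)} = -8 - 2 L$ ($h{\left(L \right)} = - 2 \cdot 1 \left(4 + L\right) = - 2 \left(4 + L\right) = -8 - 2 L$)
$\frac{h{\left(X{\left(2 \right)} \right)} - 34543}{-41553 + 1951} = \frac{\left(-8 - 22\right) - 34543}{-41553 + 1951} = \frac{\left(-8 - 22\right) - 34543}{-39602} = \left(-30 - 34543\right) \left(- \frac{1}{39602}\right) = \left(-34573\right) \left(- \frac{1}{39602}\right) = \frac{34573}{39602}$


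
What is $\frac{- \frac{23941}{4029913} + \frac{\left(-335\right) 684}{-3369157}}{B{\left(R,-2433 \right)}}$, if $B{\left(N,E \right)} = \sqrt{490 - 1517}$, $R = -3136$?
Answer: $- \frac{842753277083 i \sqrt{1027}}{13943999652361207} \approx - 0.0019369 i$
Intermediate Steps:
$B{\left(N,E \right)} = i \sqrt{1027}$ ($B{\left(N,E \right)} = \sqrt{-1027} = i \sqrt{1027}$)
$\frac{- \frac{23941}{4029913} + \frac{\left(-335\right) 684}{-3369157}}{B{\left(R,-2433 \right)}} = \frac{- \frac{23941}{4029913} + \frac{\left(-335\right) 684}{-3369157}}{i \sqrt{1027}} = \left(\left(-23941\right) \frac{1}{4029913} - - \frac{229140}{3369157}\right) \left(- \frac{i \sqrt{1027}}{1027}\right) = \left(- \frac{23941}{4029913} + \frac{229140}{3369157}\right) \left(- \frac{i \sqrt{1027}}{1027}\right) = \frac{842753277083 \left(- \frac{i \sqrt{1027}}{1027}\right)}{13577409593341} = - \frac{842753277083 i \sqrt{1027}}{13943999652361207}$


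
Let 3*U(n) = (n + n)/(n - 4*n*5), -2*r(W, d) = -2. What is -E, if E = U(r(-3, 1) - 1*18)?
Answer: 2/57 ≈ 0.035088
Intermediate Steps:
r(W, d) = 1 (r(W, d) = -1/2*(-2) = 1)
U(n) = -2/57 (U(n) = ((n + n)/(n - 4*n*5))/3 = ((2*n)/(n - 20*n))/3 = ((2*n)/((-19*n)))/3 = ((2*n)*(-1/(19*n)))/3 = (1/3)*(-2/19) = -2/57)
E = -2/57 ≈ -0.035088
-E = -1*(-2/57) = 2/57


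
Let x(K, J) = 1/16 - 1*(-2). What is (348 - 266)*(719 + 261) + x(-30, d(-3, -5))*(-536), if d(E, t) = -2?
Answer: 158509/2 ≈ 79255.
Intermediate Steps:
x(K, J) = 33/16 (x(K, J) = 1/16 + 2 = 33/16)
(348 - 266)*(719 + 261) + x(-30, d(-3, -5))*(-536) = (348 - 266)*(719 + 261) + (33/16)*(-536) = 82*980 - 2211/2 = 80360 - 2211/2 = 158509/2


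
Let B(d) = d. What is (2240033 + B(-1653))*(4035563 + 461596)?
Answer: 10066350762420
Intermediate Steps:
(2240033 + B(-1653))*(4035563 + 461596) = (2240033 - 1653)*(4035563 + 461596) = 2238380*4497159 = 10066350762420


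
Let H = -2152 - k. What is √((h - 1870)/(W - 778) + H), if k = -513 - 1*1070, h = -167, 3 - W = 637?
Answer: I*√282891023/706 ≈ 23.823*I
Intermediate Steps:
W = -634 (W = 3 - 1*637 = 3 - 637 = -634)
k = -1583 (k = -513 - 1070 = -1583)
H = -569 (H = -2152 - 1*(-1583) = -2152 + 1583 = -569)
√((h - 1870)/(W - 778) + H) = √((-167 - 1870)/(-634 - 778) - 569) = √(-2037/(-1412) - 569) = √(-2037*(-1/1412) - 569) = √(2037/1412 - 569) = √(-801391/1412) = I*√282891023/706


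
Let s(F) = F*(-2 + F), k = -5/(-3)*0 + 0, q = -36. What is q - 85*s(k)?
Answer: -36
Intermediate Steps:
k = 0 (k = -5*(-1/3)*0 + 0 = (5/3)*0 + 0 = 0 + 0 = 0)
q - 85*s(k) = -36 - 0*(-2 + 0) = -36 - 0*(-2) = -36 - 85*0 = -36 + 0 = -36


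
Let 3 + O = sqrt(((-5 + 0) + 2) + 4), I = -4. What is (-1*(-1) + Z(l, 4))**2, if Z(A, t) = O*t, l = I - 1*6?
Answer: 49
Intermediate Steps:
l = -10 (l = -4 - 1*6 = -4 - 6 = -10)
O = -2 (O = -3 + sqrt(((-5 + 0) + 2) + 4) = -3 + sqrt((-5 + 2) + 4) = -3 + sqrt(-3 + 4) = -3 + sqrt(1) = -3 + 1 = -2)
Z(A, t) = -2*t
(-1*(-1) + Z(l, 4))**2 = (-1*(-1) - 2*4)**2 = (1 - 8)**2 = (-7)**2 = 49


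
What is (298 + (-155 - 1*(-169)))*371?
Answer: 115752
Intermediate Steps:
(298 + (-155 - 1*(-169)))*371 = (298 + (-155 + 169))*371 = (298 + 14)*371 = 312*371 = 115752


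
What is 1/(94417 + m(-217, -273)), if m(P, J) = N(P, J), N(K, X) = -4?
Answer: 1/94413 ≈ 1.0592e-5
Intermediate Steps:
m(P, J) = -4
1/(94417 + m(-217, -273)) = 1/(94417 - 4) = 1/94413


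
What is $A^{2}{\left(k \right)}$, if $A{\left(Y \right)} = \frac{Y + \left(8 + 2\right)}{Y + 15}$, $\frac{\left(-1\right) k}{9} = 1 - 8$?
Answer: $\frac{5329}{6084} \approx 0.8759$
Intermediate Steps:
$k = 63$ ($k = - 9 \left(1 - 8\right) = \left(-9\right) \left(-7\right) = 63$)
$A{\left(Y \right)} = \frac{10 + Y}{15 + Y}$ ($A{\left(Y \right)} = \frac{Y + 10}{15 + Y} = \frac{10 + Y}{15 + Y}$)
$A^{2}{\left(k \right)} = \left(\frac{10 + 63}{15 + 63}\right)^{2} = \left(\frac{1}{78} \cdot 73\right)^{2} = \left(\frac{73}{78}\right)^{2} = \frac{5329}{6084}$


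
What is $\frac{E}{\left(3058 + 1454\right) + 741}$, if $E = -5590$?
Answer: $- \frac{5590}{5253} \approx -1.0642$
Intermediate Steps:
$\frac{E}{\left(3058 + 1454\right) + 741} = - \frac{5590}{\left(3058 + 1454\right) + 741} = - \frac{5590}{4512 + 741} = - \frac{5590}{5253}$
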